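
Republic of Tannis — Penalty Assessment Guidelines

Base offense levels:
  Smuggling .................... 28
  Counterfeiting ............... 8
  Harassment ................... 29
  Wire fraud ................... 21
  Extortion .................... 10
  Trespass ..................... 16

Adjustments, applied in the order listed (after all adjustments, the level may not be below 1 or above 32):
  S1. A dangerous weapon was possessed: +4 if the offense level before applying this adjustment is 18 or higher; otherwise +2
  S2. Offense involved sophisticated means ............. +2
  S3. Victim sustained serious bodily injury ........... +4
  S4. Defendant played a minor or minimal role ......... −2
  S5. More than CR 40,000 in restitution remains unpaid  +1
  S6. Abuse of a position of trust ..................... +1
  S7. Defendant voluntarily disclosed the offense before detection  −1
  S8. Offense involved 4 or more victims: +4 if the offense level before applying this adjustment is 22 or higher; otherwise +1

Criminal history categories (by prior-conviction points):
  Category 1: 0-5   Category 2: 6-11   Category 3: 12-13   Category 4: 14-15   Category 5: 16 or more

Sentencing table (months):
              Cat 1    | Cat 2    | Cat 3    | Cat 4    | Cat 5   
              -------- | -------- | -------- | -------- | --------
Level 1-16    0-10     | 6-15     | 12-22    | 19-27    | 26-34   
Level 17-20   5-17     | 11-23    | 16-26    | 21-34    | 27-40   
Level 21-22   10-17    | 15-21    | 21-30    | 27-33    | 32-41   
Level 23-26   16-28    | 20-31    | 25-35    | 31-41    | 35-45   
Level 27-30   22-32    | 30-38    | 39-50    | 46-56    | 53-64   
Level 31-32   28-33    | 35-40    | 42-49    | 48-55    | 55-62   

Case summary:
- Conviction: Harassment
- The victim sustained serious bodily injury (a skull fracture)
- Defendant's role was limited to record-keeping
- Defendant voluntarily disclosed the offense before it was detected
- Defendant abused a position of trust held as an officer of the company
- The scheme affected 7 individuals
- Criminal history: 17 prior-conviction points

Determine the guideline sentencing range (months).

Base offense level for harassment: 29.
S1 does not apply.
S3 applies: 29 + 4 = 33.
S4 applies: 33 − 2 = 31.
S5 does not apply.
S6 applies: 31 + 1 = 32.
S7 applies: 32 − 1 = 31.
S8 applies (level before this adjustment is 31 ≥ 22, so +4): 31 + 4 = 35.
Level 35 exceeds the maximum of 32; capped at 32.
Final offense level: 32.
Criminal history: 17 prior points → Category 5 (16+).
Level 32 falls in the 31-32 band.
Grid: Level 31-32 × Category 5 = 55-62 months.

55-62 months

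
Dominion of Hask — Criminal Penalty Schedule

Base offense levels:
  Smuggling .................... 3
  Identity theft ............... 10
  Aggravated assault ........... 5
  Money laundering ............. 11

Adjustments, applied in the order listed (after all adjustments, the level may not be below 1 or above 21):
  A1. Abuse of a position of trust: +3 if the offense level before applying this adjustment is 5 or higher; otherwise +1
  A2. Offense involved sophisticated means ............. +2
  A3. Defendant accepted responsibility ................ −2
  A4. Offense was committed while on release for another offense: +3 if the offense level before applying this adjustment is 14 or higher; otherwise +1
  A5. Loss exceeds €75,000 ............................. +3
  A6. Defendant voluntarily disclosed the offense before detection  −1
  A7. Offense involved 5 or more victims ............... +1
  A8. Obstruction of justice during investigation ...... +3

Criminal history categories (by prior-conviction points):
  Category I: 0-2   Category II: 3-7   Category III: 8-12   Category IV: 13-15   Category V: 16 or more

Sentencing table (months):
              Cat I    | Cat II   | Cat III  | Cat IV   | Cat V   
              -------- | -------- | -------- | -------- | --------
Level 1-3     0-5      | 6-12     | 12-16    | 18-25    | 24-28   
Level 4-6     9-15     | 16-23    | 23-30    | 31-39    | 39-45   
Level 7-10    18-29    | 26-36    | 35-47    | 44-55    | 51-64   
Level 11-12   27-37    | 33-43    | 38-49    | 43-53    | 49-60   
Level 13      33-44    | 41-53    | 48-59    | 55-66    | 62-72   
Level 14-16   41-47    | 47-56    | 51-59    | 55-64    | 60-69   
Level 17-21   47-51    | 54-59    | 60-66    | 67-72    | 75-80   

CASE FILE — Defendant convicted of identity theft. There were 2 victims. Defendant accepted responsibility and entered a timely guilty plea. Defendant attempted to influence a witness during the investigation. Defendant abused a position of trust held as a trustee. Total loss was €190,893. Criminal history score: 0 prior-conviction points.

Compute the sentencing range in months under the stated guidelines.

Base offense level for identity theft: 10.
A1 applies (level before this adjustment is 10 ≥ 5, so +3): 10 + 3 = 13.
A3 applies: 13 − 2 = 11.
A4 does not apply.
A5 applies: 11 + 3 = 14.
A7 does not apply.
A8 applies: 14 + 3 = 17.
Final offense level: 17.
Criminal history: 0 prior points → Category I (0-2).
Level 17 falls in the 17-21 band.
Grid: Level 17-21 × Category I = 47-51 months.

47-51 months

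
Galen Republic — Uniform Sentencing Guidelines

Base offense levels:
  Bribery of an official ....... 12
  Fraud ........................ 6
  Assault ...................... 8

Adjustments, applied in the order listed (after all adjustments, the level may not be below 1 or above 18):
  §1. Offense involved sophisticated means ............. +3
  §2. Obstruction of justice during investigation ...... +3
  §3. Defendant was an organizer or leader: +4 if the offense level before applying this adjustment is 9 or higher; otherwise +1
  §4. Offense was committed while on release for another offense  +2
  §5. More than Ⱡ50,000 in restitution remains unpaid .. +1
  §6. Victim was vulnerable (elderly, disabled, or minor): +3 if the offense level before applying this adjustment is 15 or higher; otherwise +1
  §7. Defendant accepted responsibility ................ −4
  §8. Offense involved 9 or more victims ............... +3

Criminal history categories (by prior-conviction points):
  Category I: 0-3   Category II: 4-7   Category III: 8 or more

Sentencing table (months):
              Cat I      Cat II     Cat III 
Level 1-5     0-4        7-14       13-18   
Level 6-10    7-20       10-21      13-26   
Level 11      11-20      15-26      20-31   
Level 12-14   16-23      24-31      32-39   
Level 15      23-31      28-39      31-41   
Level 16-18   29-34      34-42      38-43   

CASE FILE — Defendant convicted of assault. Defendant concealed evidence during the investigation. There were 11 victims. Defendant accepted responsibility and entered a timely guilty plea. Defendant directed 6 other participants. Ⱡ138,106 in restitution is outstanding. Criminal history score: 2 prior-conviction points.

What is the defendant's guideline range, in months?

Base offense level for assault: 8.
§2 applies: 8 + 3 = 11.
§3 applies (level before this adjustment is 11 ≥ 9, so +4): 11 + 4 = 15.
§4 does not apply.
§5 applies: 15 + 1 = 16.
§6 does not apply.
§7 applies: 16 − 4 = 12.
§8 applies: 12 + 3 = 15.
Final offense level: 15.
Criminal history: 2 prior points → Category I (0-3).
Level 15 falls in the 15 band.
Grid: Level 15 × Category I = 23-31 months.

23-31 months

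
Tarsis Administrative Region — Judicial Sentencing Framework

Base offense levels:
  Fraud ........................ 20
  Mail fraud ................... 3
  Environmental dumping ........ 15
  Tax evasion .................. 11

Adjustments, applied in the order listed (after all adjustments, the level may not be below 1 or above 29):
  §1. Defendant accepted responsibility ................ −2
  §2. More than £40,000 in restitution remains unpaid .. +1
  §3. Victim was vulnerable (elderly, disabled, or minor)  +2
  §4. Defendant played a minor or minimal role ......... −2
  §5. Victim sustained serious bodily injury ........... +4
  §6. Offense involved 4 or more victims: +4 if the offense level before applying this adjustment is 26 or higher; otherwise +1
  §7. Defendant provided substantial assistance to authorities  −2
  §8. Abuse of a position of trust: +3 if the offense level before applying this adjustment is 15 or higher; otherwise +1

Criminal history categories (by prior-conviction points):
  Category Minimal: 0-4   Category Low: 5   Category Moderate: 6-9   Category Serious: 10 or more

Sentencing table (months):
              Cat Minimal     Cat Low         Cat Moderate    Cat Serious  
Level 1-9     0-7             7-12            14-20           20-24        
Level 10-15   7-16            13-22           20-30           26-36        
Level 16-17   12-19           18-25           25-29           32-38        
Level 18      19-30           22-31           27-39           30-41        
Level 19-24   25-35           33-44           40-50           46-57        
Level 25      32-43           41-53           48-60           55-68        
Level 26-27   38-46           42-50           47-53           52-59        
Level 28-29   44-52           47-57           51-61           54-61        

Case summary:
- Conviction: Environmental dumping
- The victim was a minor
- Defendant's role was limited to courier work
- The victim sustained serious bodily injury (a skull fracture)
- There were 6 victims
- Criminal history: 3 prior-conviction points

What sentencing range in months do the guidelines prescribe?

Base offense level for environmental dumping: 15.
§3 applies: 15 + 2 = 17.
§4 applies: 17 − 2 = 15.
§5 applies: 15 + 4 = 19.
§6 applies (level before this adjustment is 19 < 26, so +1): 19 + 1 = 20.
Final offense level: 20.
Criminal history: 3 prior points → Category Minimal (0-4).
Level 20 falls in the 19-24 band.
Grid: Level 19-24 × Category Minimal = 25-35 months.

25-35 months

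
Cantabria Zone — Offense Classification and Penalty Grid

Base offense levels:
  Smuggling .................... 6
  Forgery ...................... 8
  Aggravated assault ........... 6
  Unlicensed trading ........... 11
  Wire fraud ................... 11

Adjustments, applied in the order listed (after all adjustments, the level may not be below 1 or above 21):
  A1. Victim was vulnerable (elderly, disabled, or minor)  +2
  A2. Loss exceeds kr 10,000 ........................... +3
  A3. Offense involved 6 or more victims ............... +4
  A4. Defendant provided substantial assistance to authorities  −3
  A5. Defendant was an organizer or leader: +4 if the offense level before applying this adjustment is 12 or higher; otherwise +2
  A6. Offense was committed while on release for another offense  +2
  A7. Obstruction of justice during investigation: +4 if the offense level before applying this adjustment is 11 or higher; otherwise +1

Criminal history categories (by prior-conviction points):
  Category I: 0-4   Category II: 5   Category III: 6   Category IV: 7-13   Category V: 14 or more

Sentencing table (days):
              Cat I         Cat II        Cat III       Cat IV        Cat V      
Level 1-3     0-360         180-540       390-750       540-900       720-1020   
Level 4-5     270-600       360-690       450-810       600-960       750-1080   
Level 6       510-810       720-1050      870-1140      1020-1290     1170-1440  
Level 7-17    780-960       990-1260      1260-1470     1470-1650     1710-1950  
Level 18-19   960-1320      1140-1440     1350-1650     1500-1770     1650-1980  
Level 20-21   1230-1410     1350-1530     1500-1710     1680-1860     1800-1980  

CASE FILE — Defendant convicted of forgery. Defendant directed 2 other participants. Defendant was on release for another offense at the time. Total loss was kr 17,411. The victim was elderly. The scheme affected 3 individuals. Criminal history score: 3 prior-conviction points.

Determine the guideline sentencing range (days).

960-1320 days

Base offense level for forgery: 8.
A1 applies: 8 + 2 = 10.
A2 applies: 10 + 3 = 13.
A4 does not apply.
A5 applies (level before this adjustment is 13 ≥ 12, so +4): 13 + 4 = 17.
A6 applies: 17 + 2 = 19.
A7 does not apply.
Final offense level: 19.
Criminal history: 3 prior points → Category I (0-4).
Level 19 falls in the 18-19 band.
Grid: Level 18-19 × Category I = 960-1320 days.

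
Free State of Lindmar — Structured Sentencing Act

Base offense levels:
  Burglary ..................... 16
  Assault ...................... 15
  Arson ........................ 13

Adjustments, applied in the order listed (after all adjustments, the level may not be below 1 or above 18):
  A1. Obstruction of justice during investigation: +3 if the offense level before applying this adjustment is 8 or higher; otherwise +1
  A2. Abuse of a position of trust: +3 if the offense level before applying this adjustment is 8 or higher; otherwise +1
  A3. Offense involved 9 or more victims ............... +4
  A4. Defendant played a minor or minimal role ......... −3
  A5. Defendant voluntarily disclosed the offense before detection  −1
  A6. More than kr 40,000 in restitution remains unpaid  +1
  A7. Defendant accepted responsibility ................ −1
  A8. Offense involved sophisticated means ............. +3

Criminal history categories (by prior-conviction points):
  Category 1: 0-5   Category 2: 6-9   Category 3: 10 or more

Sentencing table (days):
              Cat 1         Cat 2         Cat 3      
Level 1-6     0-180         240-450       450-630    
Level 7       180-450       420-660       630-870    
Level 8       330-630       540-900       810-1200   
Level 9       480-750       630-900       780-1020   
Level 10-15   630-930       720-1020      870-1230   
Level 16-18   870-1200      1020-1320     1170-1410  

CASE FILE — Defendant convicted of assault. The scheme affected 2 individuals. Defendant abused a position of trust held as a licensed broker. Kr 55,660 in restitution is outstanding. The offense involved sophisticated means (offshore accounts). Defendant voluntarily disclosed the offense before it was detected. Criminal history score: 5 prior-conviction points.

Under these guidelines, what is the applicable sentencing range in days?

Base offense level for assault: 15.
A1 does not apply.
A2 applies (level before this adjustment is 15 ≥ 8, so +3): 15 + 3 = 18.
A3 does not apply.
A5 applies: 18 − 1 = 17.
A6 applies: 17 + 1 = 18.
A8 applies: 18 + 3 = 21.
Level 21 exceeds the maximum of 18; capped at 18.
Final offense level: 18.
Criminal history: 5 prior points → Category 1 (0-5).
Level 18 falls in the 16-18 band.
Grid: Level 16-18 × Category 1 = 870-1200 days.

870-1200 days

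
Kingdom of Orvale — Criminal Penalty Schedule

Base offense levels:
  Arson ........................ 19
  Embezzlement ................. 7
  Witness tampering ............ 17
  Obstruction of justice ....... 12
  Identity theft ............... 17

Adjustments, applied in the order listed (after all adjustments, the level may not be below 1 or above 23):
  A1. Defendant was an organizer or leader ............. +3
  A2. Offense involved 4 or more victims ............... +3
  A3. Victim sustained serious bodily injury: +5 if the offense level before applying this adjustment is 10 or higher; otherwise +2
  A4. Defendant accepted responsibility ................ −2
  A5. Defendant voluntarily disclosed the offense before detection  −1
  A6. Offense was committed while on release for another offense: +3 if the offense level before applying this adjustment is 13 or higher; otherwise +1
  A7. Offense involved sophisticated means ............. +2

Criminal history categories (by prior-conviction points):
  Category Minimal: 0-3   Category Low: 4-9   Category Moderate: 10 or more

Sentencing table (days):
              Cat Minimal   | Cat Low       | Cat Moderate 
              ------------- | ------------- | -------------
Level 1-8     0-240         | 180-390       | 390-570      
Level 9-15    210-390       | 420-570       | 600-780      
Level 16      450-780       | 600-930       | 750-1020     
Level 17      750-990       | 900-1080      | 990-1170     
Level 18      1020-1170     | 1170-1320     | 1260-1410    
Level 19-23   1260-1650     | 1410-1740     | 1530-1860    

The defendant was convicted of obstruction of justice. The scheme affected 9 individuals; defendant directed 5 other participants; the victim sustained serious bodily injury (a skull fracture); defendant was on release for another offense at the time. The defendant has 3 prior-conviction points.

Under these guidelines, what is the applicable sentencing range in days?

Base offense level for obstruction of justice: 12.
A1 applies: 12 + 3 = 15.
A2 applies: 15 + 3 = 18.
A3 applies (level before this adjustment is 18 ≥ 10, so +5): 18 + 5 = 23.
A6 applies (level before this adjustment is 23 ≥ 13, so +3): 23 + 3 = 26.
A7 does not apply.
Level 26 exceeds the maximum of 23; capped at 23.
Final offense level: 23.
Criminal history: 3 prior points → Category Minimal (0-3).
Level 23 falls in the 19-23 band.
Grid: Level 19-23 × Category Minimal = 1260-1650 days.

1260-1650 days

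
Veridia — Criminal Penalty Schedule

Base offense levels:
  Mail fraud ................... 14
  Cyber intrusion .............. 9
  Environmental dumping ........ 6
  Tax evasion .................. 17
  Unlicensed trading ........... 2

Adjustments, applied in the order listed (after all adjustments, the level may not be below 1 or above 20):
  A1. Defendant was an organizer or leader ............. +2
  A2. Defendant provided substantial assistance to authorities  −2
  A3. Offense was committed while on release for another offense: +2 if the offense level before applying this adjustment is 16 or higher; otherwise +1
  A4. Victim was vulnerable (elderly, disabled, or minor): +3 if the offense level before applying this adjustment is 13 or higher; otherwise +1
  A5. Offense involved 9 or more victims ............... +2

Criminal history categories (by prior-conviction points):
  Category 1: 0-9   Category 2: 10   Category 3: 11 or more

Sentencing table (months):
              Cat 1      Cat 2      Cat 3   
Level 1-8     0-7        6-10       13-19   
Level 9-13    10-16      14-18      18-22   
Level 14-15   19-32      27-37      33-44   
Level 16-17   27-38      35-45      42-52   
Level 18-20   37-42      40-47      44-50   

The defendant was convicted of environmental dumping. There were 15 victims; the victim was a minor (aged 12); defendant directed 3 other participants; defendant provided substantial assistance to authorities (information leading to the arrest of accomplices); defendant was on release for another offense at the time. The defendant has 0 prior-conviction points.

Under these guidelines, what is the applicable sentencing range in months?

Base offense level for environmental dumping: 6.
A1 applies: 6 + 2 = 8.
A2 applies: 8 − 2 = 6.
A3 applies (level before this adjustment is 6 < 16, so +1): 6 + 1 = 7.
A4 applies (level before this adjustment is 7 < 13, so +1): 7 + 1 = 8.
A5 applies: 8 + 2 = 10.
Final offense level: 10.
Criminal history: 0 prior points → Category 1 (0-9).
Level 10 falls in the 9-13 band.
Grid: Level 9-13 × Category 1 = 10-16 months.

10-16 months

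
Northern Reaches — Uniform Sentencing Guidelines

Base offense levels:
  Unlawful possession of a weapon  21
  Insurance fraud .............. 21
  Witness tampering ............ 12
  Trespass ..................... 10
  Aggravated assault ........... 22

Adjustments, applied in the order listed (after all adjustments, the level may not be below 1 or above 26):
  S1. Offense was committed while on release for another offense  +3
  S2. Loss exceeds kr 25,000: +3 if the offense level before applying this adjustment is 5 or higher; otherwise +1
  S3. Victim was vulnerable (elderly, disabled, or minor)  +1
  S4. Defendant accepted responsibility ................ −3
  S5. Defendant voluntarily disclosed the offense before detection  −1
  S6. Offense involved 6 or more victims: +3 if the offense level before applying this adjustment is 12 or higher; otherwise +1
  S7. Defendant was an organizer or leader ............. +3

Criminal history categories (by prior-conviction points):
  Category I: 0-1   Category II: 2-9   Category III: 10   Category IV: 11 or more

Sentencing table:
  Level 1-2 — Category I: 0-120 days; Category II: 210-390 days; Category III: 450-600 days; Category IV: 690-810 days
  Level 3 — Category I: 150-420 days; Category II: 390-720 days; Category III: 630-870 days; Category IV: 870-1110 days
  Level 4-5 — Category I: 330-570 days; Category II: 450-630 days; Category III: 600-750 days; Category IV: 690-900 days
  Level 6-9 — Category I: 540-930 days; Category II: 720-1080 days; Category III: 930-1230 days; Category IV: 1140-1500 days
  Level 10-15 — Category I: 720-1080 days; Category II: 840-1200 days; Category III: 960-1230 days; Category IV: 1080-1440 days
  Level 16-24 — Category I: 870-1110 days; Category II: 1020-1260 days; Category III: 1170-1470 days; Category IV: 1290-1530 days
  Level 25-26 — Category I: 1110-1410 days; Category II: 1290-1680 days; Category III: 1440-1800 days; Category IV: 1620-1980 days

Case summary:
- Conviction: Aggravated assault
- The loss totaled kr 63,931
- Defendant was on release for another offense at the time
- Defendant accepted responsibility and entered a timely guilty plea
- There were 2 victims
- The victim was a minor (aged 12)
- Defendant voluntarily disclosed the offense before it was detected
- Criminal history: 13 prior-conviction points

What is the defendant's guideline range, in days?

Base offense level for aggravated assault: 22.
S1 applies: 22 + 3 = 25.
S2 applies (level before this adjustment is 25 ≥ 5, so +3): 25 + 3 = 28.
S3 applies: 28 + 1 = 29.
S4 applies: 29 − 3 = 26.
S5 applies: 26 − 1 = 25.
Final offense level: 25.
Criminal history: 13 prior points → Category IV (11+).
Level 25 falls in the 25-26 band.
Grid: Level 25-26 × Category IV = 1620-1980 days.

1620-1980 days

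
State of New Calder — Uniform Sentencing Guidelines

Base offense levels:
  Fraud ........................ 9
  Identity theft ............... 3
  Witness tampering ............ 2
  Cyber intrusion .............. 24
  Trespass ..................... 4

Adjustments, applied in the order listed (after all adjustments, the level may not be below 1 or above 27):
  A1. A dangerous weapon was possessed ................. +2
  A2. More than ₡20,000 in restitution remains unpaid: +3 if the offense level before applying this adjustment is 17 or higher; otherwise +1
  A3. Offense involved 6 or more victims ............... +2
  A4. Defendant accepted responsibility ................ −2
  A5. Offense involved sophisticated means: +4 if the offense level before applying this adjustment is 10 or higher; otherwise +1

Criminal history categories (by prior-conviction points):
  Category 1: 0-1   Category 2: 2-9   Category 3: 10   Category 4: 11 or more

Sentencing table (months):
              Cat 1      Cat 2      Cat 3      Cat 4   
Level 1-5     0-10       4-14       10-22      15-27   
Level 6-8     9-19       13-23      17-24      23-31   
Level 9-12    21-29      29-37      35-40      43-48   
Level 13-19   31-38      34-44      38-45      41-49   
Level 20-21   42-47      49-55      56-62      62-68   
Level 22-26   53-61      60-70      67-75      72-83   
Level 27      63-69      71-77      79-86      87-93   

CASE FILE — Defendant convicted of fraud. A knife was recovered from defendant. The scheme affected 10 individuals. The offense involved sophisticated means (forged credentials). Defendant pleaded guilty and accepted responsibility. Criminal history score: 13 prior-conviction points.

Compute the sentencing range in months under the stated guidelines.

Base offense level for fraud: 9.
A1 applies: 9 + 2 = 11.
A3 applies: 11 + 2 = 13.
A4 applies: 13 − 2 = 11.
A5 applies (level before this adjustment is 11 ≥ 10, so +4): 11 + 4 = 15.
Final offense level: 15.
Criminal history: 13 prior points → Category 4 (11+).
Level 15 falls in the 13-19 band.
Grid: Level 13-19 × Category 4 = 41-49 months.

41-49 months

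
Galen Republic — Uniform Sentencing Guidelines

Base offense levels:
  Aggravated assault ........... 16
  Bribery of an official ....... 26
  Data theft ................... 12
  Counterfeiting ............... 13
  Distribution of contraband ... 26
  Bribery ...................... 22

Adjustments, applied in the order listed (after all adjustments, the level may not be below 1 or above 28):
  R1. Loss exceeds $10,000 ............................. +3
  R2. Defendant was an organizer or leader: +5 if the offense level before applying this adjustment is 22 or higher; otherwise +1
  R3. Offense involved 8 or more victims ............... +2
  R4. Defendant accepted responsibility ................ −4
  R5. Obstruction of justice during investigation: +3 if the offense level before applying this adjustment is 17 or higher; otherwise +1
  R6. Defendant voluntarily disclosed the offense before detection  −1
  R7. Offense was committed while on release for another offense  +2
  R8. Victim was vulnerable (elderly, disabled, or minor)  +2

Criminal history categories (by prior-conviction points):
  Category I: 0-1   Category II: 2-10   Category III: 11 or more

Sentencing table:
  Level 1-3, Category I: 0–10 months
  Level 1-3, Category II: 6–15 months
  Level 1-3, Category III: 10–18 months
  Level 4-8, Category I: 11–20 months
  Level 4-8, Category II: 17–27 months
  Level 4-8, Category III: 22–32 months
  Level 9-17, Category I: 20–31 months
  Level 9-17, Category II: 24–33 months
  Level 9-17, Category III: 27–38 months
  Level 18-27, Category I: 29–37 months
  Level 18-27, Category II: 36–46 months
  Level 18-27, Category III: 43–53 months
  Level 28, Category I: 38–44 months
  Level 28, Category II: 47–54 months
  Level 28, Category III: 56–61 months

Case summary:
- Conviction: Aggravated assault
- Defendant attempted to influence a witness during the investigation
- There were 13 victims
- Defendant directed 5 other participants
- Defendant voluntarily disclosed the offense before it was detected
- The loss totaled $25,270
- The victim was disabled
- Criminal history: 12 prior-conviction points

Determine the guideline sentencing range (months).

Base offense level for aggravated assault: 16.
R1 applies: 16 + 3 = 19.
R2 applies (level before this adjustment is 19 < 22, so +1): 19 + 1 = 20.
R3 applies: 20 + 2 = 22.
R5 applies (level before this adjustment is 22 ≥ 17, so +3): 22 + 3 = 25.
R6 applies: 25 − 1 = 24.
R8 applies: 24 + 2 = 26.
Final offense level: 26.
Criminal history: 12 prior points → Category III (11+).
Level 26 falls in the 18-27 band.
Grid: Level 18-27 × Category III = 43-53 months.

43-53 months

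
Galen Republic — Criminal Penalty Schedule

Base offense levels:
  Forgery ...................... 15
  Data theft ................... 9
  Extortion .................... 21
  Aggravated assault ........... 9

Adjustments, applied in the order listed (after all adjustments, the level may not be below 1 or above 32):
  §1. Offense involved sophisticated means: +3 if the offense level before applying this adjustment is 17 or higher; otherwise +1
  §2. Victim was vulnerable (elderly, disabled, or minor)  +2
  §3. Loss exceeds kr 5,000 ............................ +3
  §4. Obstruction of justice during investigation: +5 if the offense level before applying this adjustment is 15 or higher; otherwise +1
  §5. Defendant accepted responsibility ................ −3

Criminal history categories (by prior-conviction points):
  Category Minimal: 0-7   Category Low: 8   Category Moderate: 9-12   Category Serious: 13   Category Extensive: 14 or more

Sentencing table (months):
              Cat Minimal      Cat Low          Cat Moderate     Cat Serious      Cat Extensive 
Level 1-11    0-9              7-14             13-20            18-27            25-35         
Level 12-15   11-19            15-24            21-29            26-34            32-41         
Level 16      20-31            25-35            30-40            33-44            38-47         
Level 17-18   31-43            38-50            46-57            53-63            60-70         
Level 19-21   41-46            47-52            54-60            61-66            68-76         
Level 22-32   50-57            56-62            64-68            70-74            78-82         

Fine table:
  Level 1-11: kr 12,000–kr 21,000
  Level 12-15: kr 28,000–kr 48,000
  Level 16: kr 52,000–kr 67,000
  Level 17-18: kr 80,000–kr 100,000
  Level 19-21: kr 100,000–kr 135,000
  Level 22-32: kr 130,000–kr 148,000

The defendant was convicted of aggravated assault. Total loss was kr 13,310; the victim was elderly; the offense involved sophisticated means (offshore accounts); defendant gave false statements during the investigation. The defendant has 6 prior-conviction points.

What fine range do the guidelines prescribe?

kr 100,000–kr 135,000

Base offense level for aggravated assault: 9.
§1 applies (level before this adjustment is 9 < 17, so +1): 9 + 1 = 10.
§2 applies: 10 + 2 = 12.
§3 applies: 12 + 3 = 15.
§4 applies (level before this adjustment is 15 ≥ 15, so +5): 15 + 5 = 20.
Final offense level: 20.
Level 20 falls in the 19-21 band.
Fine table: Level 19-21 → kr 100,000–kr 135,000.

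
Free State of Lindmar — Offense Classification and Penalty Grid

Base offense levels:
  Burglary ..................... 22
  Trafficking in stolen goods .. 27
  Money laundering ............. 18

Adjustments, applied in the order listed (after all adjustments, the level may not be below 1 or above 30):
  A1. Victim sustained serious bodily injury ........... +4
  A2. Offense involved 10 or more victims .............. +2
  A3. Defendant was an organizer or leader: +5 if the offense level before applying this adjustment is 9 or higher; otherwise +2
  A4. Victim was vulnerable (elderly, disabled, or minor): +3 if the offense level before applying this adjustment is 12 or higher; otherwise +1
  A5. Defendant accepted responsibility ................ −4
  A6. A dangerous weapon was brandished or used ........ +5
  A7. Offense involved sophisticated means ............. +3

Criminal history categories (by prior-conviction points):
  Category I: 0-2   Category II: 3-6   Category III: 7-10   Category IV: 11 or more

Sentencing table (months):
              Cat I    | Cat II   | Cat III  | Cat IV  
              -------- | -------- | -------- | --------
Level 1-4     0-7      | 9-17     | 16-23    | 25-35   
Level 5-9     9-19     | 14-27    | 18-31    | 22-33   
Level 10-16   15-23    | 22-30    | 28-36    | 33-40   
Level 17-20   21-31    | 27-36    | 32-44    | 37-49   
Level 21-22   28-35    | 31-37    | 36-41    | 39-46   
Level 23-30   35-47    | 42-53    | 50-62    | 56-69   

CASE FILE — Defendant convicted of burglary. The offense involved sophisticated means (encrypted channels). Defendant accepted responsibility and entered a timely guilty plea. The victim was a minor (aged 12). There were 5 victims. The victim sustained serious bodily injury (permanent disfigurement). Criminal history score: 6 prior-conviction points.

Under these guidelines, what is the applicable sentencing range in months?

Base offense level for burglary: 22.
A1 applies: 22 + 4 = 26.
A2 does not apply.
A3 does not apply.
A4 applies (level before this adjustment is 26 ≥ 12, so +3): 26 + 3 = 29.
A5 applies: 29 − 4 = 25.
A6 does not apply.
A7 applies: 25 + 3 = 28.
Final offense level: 28.
Criminal history: 6 prior points → Category II (3-6).
Level 28 falls in the 23-30 band.
Grid: Level 23-30 × Category II = 42-53 months.

42-53 months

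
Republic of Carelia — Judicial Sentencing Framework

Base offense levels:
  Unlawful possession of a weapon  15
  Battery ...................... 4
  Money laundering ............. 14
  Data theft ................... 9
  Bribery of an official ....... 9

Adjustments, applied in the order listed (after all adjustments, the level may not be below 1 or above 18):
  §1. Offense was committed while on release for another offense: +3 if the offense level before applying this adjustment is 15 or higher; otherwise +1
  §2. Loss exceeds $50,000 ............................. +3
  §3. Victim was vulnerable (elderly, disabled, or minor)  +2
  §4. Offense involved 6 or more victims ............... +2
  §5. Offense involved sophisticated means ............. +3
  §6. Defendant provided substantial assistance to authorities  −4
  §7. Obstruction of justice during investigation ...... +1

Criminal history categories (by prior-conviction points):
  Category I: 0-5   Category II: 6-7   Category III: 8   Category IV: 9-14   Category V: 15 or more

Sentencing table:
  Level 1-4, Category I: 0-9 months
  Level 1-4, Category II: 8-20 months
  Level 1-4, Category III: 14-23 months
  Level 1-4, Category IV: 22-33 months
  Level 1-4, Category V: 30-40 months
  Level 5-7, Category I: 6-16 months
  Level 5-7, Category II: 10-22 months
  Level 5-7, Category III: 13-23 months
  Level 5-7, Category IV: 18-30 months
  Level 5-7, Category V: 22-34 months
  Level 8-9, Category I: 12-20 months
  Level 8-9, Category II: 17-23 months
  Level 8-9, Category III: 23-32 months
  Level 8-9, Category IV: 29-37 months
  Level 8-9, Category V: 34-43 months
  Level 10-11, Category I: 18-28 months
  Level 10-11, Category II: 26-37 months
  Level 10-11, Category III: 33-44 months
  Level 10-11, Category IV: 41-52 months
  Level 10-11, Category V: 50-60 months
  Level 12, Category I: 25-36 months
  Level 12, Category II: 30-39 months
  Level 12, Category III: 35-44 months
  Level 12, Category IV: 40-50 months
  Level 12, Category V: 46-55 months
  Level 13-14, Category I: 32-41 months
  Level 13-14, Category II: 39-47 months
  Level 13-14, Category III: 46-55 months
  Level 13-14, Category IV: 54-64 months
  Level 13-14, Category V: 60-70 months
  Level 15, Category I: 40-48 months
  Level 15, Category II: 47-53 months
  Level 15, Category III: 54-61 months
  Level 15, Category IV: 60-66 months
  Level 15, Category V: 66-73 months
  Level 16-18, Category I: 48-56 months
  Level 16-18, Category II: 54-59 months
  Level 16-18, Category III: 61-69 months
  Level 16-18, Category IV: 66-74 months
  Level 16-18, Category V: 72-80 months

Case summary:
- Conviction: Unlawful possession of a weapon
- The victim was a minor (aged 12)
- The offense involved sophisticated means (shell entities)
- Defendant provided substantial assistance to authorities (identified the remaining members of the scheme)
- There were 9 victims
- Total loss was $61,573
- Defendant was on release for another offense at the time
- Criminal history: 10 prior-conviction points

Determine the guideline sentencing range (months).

66-74 months

Base offense level for unlawful possession of a weapon: 15.
§1 applies (level before this adjustment is 15 ≥ 15, so +3): 15 + 3 = 18.
§2 applies: 18 + 3 = 21.
§3 applies: 21 + 2 = 23.
§4 applies: 23 + 2 = 25.
§5 applies: 25 + 3 = 28.
§6 applies: 28 − 4 = 24.
§7 does not apply.
Level 24 exceeds the maximum of 18; capped at 18.
Final offense level: 18.
Criminal history: 10 prior points → Category IV (9-14).
Level 18 falls in the 16-18 band.
Grid: Level 16-18 × Category IV = 66-74 months.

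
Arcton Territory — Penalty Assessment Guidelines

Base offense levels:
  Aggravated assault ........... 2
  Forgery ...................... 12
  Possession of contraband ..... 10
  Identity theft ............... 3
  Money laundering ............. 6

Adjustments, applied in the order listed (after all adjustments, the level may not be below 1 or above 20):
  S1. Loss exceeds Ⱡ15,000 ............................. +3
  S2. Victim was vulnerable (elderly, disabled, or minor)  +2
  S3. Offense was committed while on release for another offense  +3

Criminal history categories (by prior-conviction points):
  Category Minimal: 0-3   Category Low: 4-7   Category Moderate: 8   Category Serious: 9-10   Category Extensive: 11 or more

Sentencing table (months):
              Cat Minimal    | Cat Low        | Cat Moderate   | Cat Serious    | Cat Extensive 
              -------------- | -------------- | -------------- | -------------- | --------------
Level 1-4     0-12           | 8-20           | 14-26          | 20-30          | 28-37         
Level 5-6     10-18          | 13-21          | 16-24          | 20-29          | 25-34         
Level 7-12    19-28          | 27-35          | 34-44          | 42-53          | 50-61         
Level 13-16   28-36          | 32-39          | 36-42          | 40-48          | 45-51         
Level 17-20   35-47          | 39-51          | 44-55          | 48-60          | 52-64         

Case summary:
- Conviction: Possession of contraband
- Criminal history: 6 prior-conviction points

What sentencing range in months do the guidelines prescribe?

Base offense level for possession of contraband: 10.
Final offense level: 10.
Criminal history: 6 prior points → Category Low (4-7).
Level 10 falls in the 7-12 band.
Grid: Level 7-12 × Category Low = 27-35 months.

27-35 months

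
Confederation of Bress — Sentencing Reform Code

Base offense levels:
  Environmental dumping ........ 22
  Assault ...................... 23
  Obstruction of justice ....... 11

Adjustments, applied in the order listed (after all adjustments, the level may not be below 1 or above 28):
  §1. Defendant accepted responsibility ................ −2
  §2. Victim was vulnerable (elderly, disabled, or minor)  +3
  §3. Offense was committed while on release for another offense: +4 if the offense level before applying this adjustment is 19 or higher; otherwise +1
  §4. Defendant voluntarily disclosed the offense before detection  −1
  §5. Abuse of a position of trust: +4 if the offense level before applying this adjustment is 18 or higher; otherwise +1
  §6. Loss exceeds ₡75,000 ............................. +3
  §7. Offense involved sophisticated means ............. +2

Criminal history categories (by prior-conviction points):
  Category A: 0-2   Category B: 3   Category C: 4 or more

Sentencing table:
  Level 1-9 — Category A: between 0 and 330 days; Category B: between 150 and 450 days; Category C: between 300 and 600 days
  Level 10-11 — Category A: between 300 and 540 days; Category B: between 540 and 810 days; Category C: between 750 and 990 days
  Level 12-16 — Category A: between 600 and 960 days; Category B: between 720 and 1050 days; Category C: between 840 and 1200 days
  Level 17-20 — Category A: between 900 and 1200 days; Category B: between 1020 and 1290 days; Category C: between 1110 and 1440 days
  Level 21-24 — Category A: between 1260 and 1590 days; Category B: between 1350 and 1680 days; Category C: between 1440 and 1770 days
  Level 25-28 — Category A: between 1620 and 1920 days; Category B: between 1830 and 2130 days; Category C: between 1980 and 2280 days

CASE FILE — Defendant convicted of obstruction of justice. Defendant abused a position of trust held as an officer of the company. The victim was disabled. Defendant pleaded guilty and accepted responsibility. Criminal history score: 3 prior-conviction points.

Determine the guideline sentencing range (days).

Base offense level for obstruction of justice: 11.
§1 applies: 11 − 2 = 9.
§2 applies: 9 + 3 = 12.
§3 does not apply.
§5 applies (level before this adjustment is 12 < 18, so +1): 12 + 1 = 13.
§6 does not apply.
Final offense level: 13.
Criminal history: 3 prior points → Category B (3).
Level 13 falls in the 12-16 band.
Grid: Level 12-16 × Category B = 720-1050 days.

720-1050 days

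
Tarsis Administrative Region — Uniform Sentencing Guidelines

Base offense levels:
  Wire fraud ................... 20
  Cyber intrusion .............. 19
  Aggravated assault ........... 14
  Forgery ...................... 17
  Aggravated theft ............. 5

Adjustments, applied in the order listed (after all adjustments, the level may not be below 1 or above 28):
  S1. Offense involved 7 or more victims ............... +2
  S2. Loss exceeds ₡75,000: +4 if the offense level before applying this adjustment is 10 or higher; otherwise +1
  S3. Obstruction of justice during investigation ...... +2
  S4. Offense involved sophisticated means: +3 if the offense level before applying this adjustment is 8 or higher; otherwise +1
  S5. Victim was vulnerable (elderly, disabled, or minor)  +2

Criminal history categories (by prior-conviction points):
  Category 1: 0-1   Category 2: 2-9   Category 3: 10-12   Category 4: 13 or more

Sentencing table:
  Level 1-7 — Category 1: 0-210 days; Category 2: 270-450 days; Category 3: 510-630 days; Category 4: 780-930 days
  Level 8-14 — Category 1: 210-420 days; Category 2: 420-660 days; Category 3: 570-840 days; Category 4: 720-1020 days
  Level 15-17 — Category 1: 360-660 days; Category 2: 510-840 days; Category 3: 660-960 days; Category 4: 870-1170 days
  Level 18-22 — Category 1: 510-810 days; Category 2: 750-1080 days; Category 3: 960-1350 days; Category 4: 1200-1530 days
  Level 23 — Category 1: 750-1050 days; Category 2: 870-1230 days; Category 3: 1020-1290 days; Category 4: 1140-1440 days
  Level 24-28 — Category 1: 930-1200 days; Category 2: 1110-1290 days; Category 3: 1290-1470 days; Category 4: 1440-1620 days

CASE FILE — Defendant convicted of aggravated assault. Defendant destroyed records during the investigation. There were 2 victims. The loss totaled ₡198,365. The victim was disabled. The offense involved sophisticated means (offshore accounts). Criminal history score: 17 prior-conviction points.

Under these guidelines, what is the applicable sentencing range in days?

1440-1620 days

Base offense level for aggravated assault: 14.
S2 applies (level before this adjustment is 14 ≥ 10, so +4): 14 + 4 = 18.
S3 applies: 18 + 2 = 20.
S4 applies (level before this adjustment is 20 ≥ 8, so +3): 20 + 3 = 23.
S5 applies: 23 + 2 = 25.
Final offense level: 25.
Criminal history: 17 prior points → Category 4 (13+).
Level 25 falls in the 24-28 band.
Grid: Level 24-28 × Category 4 = 1440-1620 days.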